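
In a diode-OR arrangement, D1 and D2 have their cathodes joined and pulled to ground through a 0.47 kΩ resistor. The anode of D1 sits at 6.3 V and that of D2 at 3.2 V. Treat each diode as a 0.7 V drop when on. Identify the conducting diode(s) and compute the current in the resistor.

Assume both conduct. Then node N would need to be at both 6.3−0.7 = 5.6 V and 3.2−0.7 = 2.5 V, which is impossible.
Assume only D1 conducts: V_N = 6.3 − 0.7 = 5.6 V, so I_R = 5.6/0.47 = 11.9 mA.
Check D2: its anode-to-cathode voltage is 3.2 − 5.6 = -2.4 V < 0.7 V, so it is off. The assumption is consistent.

Only D1 conducts; I_R ≈ 12 mA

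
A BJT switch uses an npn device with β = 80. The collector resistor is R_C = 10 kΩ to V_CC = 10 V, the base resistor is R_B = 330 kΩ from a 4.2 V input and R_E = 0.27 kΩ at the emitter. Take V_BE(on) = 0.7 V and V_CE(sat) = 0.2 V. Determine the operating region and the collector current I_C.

Assume active. Base-emitter loop: I_B = (V_BB − V_BE)/(R_B + (β+1)R_E) = (4.2 − 0.7)/(330 + 81×0.27) = 0.00995 mA.
I_C = β·I_B = 80×0.00995 = 0.796 mA.
V_CE = V_CC − I_C·R_C − I_E·R_E = 10 − 0.796×10 − 0.806×0.27 = 1.82 V > V_CE(sat), so the active-region assumption holds.

active; I_C ≈ 0.8 mA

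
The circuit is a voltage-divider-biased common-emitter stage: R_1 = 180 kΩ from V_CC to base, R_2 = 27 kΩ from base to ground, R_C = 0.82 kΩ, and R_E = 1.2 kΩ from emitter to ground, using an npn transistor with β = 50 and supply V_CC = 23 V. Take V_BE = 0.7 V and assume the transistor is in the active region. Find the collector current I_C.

I_C ≈ 1.4 mA

Thevenize the base divider: V_Th = V_CC·R_2/(R_1+R_2) = 23×27/207 = 3 V, R_Th = R_1‖R_2 = 23.5 kΩ.
Base-emitter loop: V_Th = I_B·R_Th + V_BE + (β+1)I_B·R_E, so I_B = (3 − 0.7) / (23.5 + 51×1.2) = 0.0272 mA.
I_C = β·I_B = 50×0.0272 = 1.36 mA, and I_E = (β+1)I_B = 1.39 mA.
V_CE = V_CC − I_C·R_C − I_E·R_E = 23 − 1.36×0.82 − 1.39×1.2 = 20.2 V.
V_CE = 20.2 V > 0.2 V confirms active-region operation.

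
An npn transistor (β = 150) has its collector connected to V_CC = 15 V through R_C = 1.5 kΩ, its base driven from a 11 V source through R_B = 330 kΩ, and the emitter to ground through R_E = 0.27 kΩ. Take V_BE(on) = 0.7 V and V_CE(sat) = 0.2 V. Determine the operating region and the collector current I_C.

active; I_C ≈ 4.2 mA

Assume active. Base-emitter loop: I_B = (V_BB − V_BE)/(R_B + (β+1)R_E) = (11 − 0.7)/(330 + 151×0.27) = 0.0278 mA.
I_C = β·I_B = 150×0.0278 = 4.17 mA.
V_CE = V_CC − I_C·R_C − I_E·R_E = 15 − 4.17×1.5 − 4.19×0.27 = 7.62 V > V_CE(sat), so the active-region assumption holds.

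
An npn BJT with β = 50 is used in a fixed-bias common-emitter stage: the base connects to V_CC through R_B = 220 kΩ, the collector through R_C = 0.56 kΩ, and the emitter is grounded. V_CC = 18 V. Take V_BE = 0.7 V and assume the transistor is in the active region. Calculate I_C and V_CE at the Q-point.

Base loop: V_CC = I_B·R_B + V_BE, so I_B = (18 − 0.7)/220 kΩ = 0.0786 mA.
In the active region I_C = β·I_B = 50 × 0.0786 = 3.93 mA.
Collector loop: V_CE = V_CC − I_C·R_C = 18 − 3.93×0.56 = 15.8 V.
Since V_CE = 15.8 V > V_CE(sat) ≈ 0.2 V, the transistor is in the active region as assumed.

I_C ≈ 3.9 mA, V_CE ≈ 16 V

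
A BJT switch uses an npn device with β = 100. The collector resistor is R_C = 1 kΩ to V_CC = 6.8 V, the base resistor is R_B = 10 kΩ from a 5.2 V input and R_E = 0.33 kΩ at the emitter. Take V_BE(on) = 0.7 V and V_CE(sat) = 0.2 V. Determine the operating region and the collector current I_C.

saturation; I_C ≈ 4.9 mA

Assume active: I_B = (5.2 − 0.7)/(10 + 101×0.33) = 0.104 mA, I_C = β·I_B = 10.4 mA.
Then V_CE = 6.8 − 10.4×1 − 10.5×0.33 = -7.05 V < 0.2 V — the active assumption fails.
Re-solve with V_CE = 0.2 V. KCL at the emitter: V_E/R_E = (V_BB−0.7−V_E)/R_B + (V_CC−0.2−V_E)/R_C, giving V_E = 1.71 V.
I_C = (V_CC − 0.2 − V_E)/R_C = (6.6 − 1.71)/1 = 4.89 mA.
Check: I_B = (4.5 − 1.71)/10 = 0.279 mA, and β·I_B = 27.9 mA > I_C, confirming saturation.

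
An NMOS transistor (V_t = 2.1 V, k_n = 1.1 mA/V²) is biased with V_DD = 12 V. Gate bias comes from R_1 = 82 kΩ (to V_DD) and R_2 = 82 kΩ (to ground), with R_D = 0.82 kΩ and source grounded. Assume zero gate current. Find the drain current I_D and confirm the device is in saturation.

I_D ≈ 8.4 mA

V_G = V_DD·R_2/(R_1+R_2) = 12×82/164 = 6 V. With the source grounded, V_GS = V_G = 6 V.
Assume saturation: I_D = (k_n/2)(V_GS − V_t)² = (1.1/2)×(6 − 2.1)² = 0.55×3.9² = 8.37 mA.
V_DS = V_DD − I_D·R_D = 12 − 8.37×0.82 = 5.14 V.
Saturation requires V_DS ≥ V_GS − V_t = 3.9 V; 5.14 ≥ 3.9 ✓.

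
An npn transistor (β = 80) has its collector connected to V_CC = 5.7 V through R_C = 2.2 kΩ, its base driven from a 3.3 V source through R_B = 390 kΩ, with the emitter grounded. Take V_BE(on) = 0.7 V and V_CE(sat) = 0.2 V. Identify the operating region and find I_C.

active; I_C ≈ 0.53 mA

Assume active. Base-emitter loop: I_B = (V_BB − V_BE)/R_B = (3.3 − 0.7)/390 = 0.00667 mA.
I_C = β·I_B = 80×0.00667 = 0.533 mA.
V_CE = V_CC − I_C·R_C = 5.7 − 0.533×2.2 = 4.53 V > V_CE(sat), so the active-region assumption holds.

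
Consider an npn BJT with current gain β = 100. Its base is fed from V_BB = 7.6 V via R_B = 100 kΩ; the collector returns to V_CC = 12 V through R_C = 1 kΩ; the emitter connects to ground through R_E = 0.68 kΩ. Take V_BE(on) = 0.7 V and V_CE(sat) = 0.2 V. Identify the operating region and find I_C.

Assume active. Base-emitter loop: I_B = (V_BB − V_BE)/(R_B + (β+1)R_E) = (7.6 − 0.7)/(100 + 101×0.68) = 0.0409 mA.
I_C = β·I_B = 100×0.0409 = 4.09 mA.
V_CE = V_CC − I_C·R_C − I_E·R_E = 12 − 4.09×1 − 4.13×0.68 = 5.1 V > V_CE(sat), so the active-region assumption holds.

active; I_C ≈ 4.1 mA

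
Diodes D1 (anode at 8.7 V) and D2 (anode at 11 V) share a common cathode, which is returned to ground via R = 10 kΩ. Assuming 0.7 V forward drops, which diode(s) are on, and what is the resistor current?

Only D2 conducts; I_R ≈ 1 mA

Assume both conduct. Then node N would need to be at both 8.7−0.7 = 8 V and 11−0.7 = 10.3 V, which is impossible.
Assume only D2 conducts: V_N = 11 − 0.7 = 10.3 V, so I_R = 10.3/10 = 1.03 mA.
Check D1: its anode-to-cathode voltage is 8.7 − 10.3 = -1.6 V < 0.7 V, so it is off. The assumption is consistent.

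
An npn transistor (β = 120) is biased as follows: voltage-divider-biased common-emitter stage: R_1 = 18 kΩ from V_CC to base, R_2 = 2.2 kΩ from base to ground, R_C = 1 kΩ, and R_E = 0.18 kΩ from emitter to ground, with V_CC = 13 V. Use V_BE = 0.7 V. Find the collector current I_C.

Thevenize the base divider: V_Th = V_CC·R_2/(R_1+R_2) = 13×2.2/20.2 = 1.42 V, R_Th = R_1‖R_2 = 1.96 kΩ.
Base-emitter loop: V_Th = I_B·R_Th + V_BE + (β+1)I_B·R_E, so I_B = (1.42 − 0.7) / (1.96 + 121×0.18) = 0.0302 mA.
I_C = β·I_B = 120×0.0302 = 3.62 mA, and I_E = (β+1)I_B = 3.65 mA.
V_CE = V_CC − I_C·R_C − I_E·R_E = 13 − 3.62×1 − 3.65×0.18 = 8.72 V.
V_CE = 8.72 V > 0.2 V confirms active-region operation.

I_C ≈ 3.6 mA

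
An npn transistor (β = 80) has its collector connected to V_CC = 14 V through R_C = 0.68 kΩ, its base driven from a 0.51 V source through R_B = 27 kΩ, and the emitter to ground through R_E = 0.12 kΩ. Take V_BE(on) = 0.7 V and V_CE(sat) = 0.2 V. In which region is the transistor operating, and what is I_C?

V_BB = 0.51 V ≤ V_BE(on) = 0.7 V, so the base-emitter junction is not forward biased.
The transistor is in cutoff: I_B = I_C = 0.

cutoff; I_C ≈ 0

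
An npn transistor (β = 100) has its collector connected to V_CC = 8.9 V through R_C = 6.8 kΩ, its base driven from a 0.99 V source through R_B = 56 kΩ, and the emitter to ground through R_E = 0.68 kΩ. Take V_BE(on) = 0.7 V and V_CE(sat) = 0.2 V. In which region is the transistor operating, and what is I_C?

active; I_C ≈ 0.23 mA

Assume active. Base-emitter loop: I_B = (V_BB − V_BE)/(R_B + (β+1)R_E) = (0.99 − 0.7)/(56 + 101×0.68) = 0.00233 mA.
I_C = β·I_B = 100×0.00233 = 0.233 mA.
V_CE = V_CC − I_C·R_C − I_E·R_E = 8.9 − 0.233×6.8 − 0.235×0.68 = 7.16 V > V_CE(sat), so the active-region assumption holds.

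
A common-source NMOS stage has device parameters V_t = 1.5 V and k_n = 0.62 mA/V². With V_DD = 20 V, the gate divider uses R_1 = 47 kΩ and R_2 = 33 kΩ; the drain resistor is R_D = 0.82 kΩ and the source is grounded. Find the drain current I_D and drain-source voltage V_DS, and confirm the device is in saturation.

I_D ≈ 14 mA, V_DS ≈ 8.4 V

V_G = V_DD·R_2/(R_1+R_2) = 20×33/80 = 8.25 V. With the source grounded, V_GS = V_G = 8.25 V.
Assume saturation: I_D = (k_n/2)(V_GS − V_t)² = (0.62/2)×(8.25 − 1.5)² = 0.31×6.75² = 14.1 mA.
V_DS = V_DD − I_D·R_D = 20 − 14.1×0.82 = 8.42 V.
Saturation requires V_DS ≥ V_GS − V_t = 6.75 V; 8.42 ≥ 6.75 ✓.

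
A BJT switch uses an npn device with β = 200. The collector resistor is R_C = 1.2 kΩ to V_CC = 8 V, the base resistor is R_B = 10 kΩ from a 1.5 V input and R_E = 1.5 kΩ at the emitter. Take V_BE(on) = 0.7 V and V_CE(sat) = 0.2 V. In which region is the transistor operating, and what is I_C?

active; I_C ≈ 0.51 mA

Assume active. Base-emitter loop: I_B = (V_BB − V_BE)/(R_B + (β+1)R_E) = (1.5 − 0.7)/(10 + 201×1.5) = 0.00257 mA.
I_C = β·I_B = 200×0.00257 = 0.514 mA.
V_CE = V_CC − I_C·R_C − I_E·R_E = 8 − 0.514×1.2 − 0.516×1.5 = 6.61 V > V_CE(sat), so the active-region assumption holds.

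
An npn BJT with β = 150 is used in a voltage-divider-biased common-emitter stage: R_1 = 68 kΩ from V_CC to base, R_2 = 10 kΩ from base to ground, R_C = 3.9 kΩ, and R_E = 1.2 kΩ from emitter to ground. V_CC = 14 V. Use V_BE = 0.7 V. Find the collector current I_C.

I_C ≈ 0.86 mA

Thevenize the base divider: V_Th = V_CC·R_2/(R_1+R_2) = 14×10/78 = 1.79 V, R_Th = R_1‖R_2 = 8.72 kΩ.
Base-emitter loop: V_Th = I_B·R_Th + V_BE + (β+1)I_B·R_E, so I_B = (1.79 − 0.7) / (8.72 + 151×1.2) = 0.00576 mA.
I_C = β·I_B = 150×0.00576 = 0.865 mA, and I_E = (β+1)I_B = 0.871 mA.
V_CE = V_CC − I_C·R_C − I_E·R_E = 14 − 0.865×3.9 − 0.871×1.2 = 9.58 V.
V_CE = 9.58 V > 0.2 V confirms active-region operation.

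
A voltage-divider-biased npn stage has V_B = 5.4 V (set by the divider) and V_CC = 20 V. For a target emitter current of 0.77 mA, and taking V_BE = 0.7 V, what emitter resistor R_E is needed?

V_E = V_B − V_BE = 5.4 − 0.7 = 4.7 V.
R_E = V_E / I_E = 4.7 / 0.77 = 6.1 kΩ.

R_E ≈ 6.1 kΩ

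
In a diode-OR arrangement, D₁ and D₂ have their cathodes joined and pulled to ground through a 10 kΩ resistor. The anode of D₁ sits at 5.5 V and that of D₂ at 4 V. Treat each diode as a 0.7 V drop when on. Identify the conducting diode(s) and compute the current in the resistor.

Assume both conduct. Then node N would need to be at both 5.5−0.7 = 4.8 V and 4−0.7 = 3.3 V, which is impossible.
Assume only D₁ conducts: V_N = 5.5 − 0.7 = 4.8 V, so I_R = 4.8/10 = 0.48 mA.
Check D₂: its anode-to-cathode voltage is 4 − 4.8 = -0.8 V < 0.7 V, so it is off. The assumption is consistent.

Only D₁ conducts; I_R ≈ 0.48 mA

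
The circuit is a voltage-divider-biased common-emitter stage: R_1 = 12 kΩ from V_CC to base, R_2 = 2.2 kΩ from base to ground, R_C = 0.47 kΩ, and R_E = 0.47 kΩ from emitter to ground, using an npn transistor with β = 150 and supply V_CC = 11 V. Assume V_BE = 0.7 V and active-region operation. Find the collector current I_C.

I_C ≈ 2.1 mA

Thevenize the base divider: V_Th = V_CC·R_2/(R_1+R_2) = 11×2.2/14.2 = 1.7 V, R_Th = R_1‖R_2 = 1.86 kΩ.
Base-emitter loop: V_Th = I_B·R_Th + V_BE + (β+1)I_B·R_E, so I_B = (1.7 − 0.7) / (1.86 + 151×0.47) = 0.0138 mA.
I_C = β·I_B = 150×0.0138 = 2.07 mA, and I_E = (β+1)I_B = 2.08 mA.
V_CE = V_CC − I_C·R_C − I_E·R_E = 11 − 2.07×0.47 − 2.08×0.47 = 9.05 V.
V_CE = 9.05 V > 0.2 V confirms active-region operation.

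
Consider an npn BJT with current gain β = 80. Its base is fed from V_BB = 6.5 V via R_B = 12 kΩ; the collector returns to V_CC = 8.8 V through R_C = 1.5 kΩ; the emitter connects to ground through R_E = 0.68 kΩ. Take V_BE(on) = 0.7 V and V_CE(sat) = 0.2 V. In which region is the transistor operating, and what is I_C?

Assume active: I_B = (6.5 − 0.7)/(12 + 81×0.68) = 0.0865 mA, I_C = β·I_B = 6.92 mA.
Then V_CE = 8.8 − 6.92×1.5 − 7×0.68 = -6.34 V < 0.2 V — the active assumption fails.
Re-solve with V_CE = 0.2 V. KCL at the emitter: V_E/R_E = (V_BB−0.7−V_E)/R_B + (V_CC−0.2−V_E)/R_C, giving V_E = 2.8 V.
I_C = (V_CC − 0.2 − V_E)/R_C = (8.6 − 2.8)/1.5 = 3.87 mA.
Check: I_B = (5.8 − 2.8)/12 = 0.25 mA, and β·I_B = 20 mA > I_C, confirming saturation.

saturation; I_C ≈ 3.9 mA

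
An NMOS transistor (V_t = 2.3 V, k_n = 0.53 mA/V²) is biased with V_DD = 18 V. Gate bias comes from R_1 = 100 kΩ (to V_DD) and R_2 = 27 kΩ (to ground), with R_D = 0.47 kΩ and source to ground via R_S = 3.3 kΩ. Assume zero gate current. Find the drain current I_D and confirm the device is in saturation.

I_D ≈ 0.2 mA

V_G = V_DD·R_2/(R_1+R_2) = 18×27/127 = 3.83 V.
Assume saturation: I_D = (k_n/2)(V_GS − V_t)² with V_GS = V_G − I_D·R_S = 3.83 − 3.3·I_D.
Substituting gives 2.89·I_D² − 3.67·I_D + 0.618 = 0, with roots I_D = 0.2 or 1.07 mA.
The root I_D = 1.07 mA gives V_GS = 0.289 V ≤ V_t, so take I_D = 0.2 mA.
Then V_GS = 3.17 V and V_DS = V_DD − I_D(R_D+R_S) = 18 − 0.2×3.77 = 17.2 V.
Saturation requires V_DS ≥ V_GS − V_t = 0.868 V; 17.2 ≥ 0.868 ✓.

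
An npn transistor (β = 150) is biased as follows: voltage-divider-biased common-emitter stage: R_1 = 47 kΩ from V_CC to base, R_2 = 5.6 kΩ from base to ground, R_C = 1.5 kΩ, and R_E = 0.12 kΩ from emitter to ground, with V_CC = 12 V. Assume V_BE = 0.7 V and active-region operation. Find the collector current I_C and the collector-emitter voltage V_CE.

Thevenize the base divider: V_Th = V_CC·R_2/(R_1+R_2) = 12×5.6/52.6 = 1.28 V, R_Th = R_1‖R_2 = 5 kΩ.
Base-emitter loop: V_Th = I_B·R_Th + V_BE + (β+1)I_B·R_E, so I_B = (1.28 − 0.7) / (5 + 151×0.12) = 0.025 mA.
I_C = β·I_B = 150×0.025 = 3.75 mA, and I_E = (β+1)I_B = 3.77 mA.
V_CE = V_CC − I_C·R_C − I_E·R_E = 12 − 3.75×1.5 − 3.77×0.12 = 5.93 V.
V_CE = 5.93 V > 0.2 V confirms active-region operation.

I_C ≈ 3.7 mA, V_CE ≈ 5.9 V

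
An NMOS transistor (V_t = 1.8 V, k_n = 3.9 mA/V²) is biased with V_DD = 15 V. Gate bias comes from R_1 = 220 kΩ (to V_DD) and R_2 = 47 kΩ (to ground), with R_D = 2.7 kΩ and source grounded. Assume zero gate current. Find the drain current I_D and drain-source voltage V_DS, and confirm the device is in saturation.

V_G = V_DD·R_2/(R_1+R_2) = 15×47/267 = 2.64 V. With the source grounded, V_GS = V_G = 2.64 V.
Assume saturation: I_D = (k_n/2)(V_GS − V_t)² = (3.9/2)×(2.64 − 1.8)² = 1.95×0.84² = 1.38 mA.
V_DS = V_DD − I_D·R_D = 15 − 1.38×2.7 = 11.3 V.
Saturation requires V_DS ≥ V_GS − V_t = 0.84 V; 11.3 ≥ 0.84 ✓.

I_D ≈ 1.4 mA, V_DS ≈ 11 V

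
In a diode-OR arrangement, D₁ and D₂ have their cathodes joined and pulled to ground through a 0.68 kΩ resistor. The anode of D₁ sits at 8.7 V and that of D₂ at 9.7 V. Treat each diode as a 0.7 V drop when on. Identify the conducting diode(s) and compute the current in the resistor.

Assume both conduct. Then node N would need to be at both 8.7−0.7 = 8 V and 9.7−0.7 = 9 V, which is impossible.
Assume only D₂ conducts: V_N = 9.7 − 0.7 = 9 V, so I_R = 9/0.68 = 13.2 mA.
Check D₁: its anode-to-cathode voltage is 8.7 − 9 = -0.3 V < 0.7 V, so it is off. The assumption is consistent.

Only D₂ conducts; I_R ≈ 13 mA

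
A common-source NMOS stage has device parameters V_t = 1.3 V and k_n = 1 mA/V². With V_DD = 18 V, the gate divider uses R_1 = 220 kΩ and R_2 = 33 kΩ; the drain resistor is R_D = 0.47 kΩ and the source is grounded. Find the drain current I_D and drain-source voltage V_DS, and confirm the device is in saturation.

I_D ≈ 0.55 mA, V_DS ≈ 18 V

V_G = V_DD·R_2/(R_1+R_2) = 18×33/253 = 2.35 V. With the source grounded, V_GS = V_G = 2.35 V.
Assume saturation: I_D = (k_n/2)(V_GS − V_t)² = (1/2)×(2.35 − 1.3)² = 0.5×1.05² = 0.549 mA.
V_DS = V_DD − I_D·R_D = 18 − 0.549×0.47 = 17.7 V.
Saturation requires V_DS ≥ V_GS − V_t = 1.05 V; 17.7 ≥ 1.05 ✓.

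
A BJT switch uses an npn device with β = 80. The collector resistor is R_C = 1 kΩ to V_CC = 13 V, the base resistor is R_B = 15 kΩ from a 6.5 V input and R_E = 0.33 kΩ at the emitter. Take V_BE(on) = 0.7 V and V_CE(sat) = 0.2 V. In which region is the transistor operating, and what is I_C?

Assume active: I_B = (6.5 − 0.7)/(15 + 81×0.33) = 0.139 mA, I_C = β·I_B = 11.1 mA.
Then V_CE = 13 − 11.1×1 − 11.3×0.33 = -1.83 V < 0.2 V — the active assumption fails.
Re-solve with V_CE = 0.2 V. KCL at the emitter: V_E/R_E = (V_BB−0.7−V_E)/R_B + (V_CC−0.2−V_E)/R_C, giving V_E = 3.22 V.
I_C = (V_CC − 0.2 − V_E)/R_C = (12.8 − 3.22)/1 = 9.58 mA.
Check: I_B = (5.8 − 3.22)/15 = 0.172 mA, and β·I_B = 13.8 mA > I_C, confirming saturation.

saturation; I_C ≈ 9.6 mA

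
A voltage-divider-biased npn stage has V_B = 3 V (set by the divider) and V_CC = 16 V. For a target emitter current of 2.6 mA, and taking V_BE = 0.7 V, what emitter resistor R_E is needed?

R_E ≈ 0.88 kΩ

V_E = V_B − V_BE = 3 − 0.7 = 2.3 V.
R_E = V_E / I_E = 2.3 / 2.6 = 0.885 kΩ.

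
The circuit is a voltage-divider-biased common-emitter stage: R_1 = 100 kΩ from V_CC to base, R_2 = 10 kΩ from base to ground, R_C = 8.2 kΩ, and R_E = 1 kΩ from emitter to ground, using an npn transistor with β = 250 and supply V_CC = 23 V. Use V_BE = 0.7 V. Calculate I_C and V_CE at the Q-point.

Thevenize the base divider: V_Th = V_CC·R_2/(R_1+R_2) = 23×10/110 = 2.09 V, R_Th = R_1‖R_2 = 9.09 kΩ.
Base-emitter loop: V_Th = I_B·R_Th + V_BE + (β+1)I_B·R_E, so I_B = (2.09 − 0.7) / (9.09 + 251×1) = 0.00535 mA.
I_C = β·I_B = 250×0.00535 = 1.34 mA, and I_E = (β+1)I_B = 1.34 mA.
V_CE = V_CC − I_C·R_C − I_E·R_E = 23 − 1.34×8.2 − 1.34×1 = 10.7 V.
V_CE = 10.7 V > 0.2 V confirms active-region operation.

I_C ≈ 1.3 mA, V_CE ≈ 11 V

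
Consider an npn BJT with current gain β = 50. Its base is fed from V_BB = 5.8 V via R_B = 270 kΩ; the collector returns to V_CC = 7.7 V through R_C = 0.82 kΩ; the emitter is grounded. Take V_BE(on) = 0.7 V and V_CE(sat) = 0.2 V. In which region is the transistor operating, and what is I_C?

active; I_C ≈ 0.94 mA

Assume active. Base-emitter loop: I_B = (V_BB − V_BE)/R_B = (5.8 − 0.7)/270 = 0.0189 mA.
I_C = β·I_B = 50×0.0189 = 0.944 mA.
V_CE = V_CC − I_C·R_C = 7.7 − 0.944×0.82 = 6.93 V > V_CE(sat), so the active-region assumption holds.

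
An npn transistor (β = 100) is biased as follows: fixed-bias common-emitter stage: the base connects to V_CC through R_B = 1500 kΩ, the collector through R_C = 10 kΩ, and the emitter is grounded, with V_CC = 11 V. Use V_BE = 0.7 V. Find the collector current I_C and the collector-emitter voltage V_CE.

Base loop: V_CC = I_B·R_B + V_BE, so I_B = (11 − 0.7)/1500 kΩ = 0.00687 mA.
In the active region I_C = β·I_B = 100 × 0.00687 = 0.687 mA.
Collector loop: V_CE = V_CC − I_C·R_C = 11 − 0.687×10 = 4.13 V.
Since V_CE = 4.13 V > V_CE(sat) ≈ 0.2 V, the transistor is in the active region as assumed.

I_C ≈ 0.69 mA, V_CE ≈ 4.1 V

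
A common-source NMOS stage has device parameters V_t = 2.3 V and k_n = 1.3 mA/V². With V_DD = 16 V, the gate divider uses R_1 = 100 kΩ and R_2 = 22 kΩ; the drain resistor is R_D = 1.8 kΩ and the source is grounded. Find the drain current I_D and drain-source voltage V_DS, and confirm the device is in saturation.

V_G = V_DD·R_2/(R_1+R_2) = 16×22/122 = 2.89 V. With the source grounded, V_GS = V_G = 2.89 V.
Assume saturation: I_D = (k_n/2)(V_GS − V_t)² = (1.3/2)×(2.89 − 2.3)² = 0.65×0.585² = 0.223 mA.
V_DS = V_DD − I_D·R_D = 16 − 0.223×1.8 = 15.6 V.
Saturation requires V_DS ≥ V_GS − V_t = 0.585 V; 15.6 ≥ 0.585 ✓.

I_D ≈ 0.22 mA, V_DS ≈ 16 V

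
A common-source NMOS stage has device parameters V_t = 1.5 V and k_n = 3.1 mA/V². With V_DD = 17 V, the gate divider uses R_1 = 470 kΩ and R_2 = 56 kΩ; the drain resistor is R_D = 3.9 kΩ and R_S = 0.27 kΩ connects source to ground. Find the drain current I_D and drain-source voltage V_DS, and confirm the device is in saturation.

V_G = V_DD·R_2/(R_1+R_2) = 17×56/526 = 1.81 V.
Assume saturation: I_D = (k_n/2)(V_GS − V_t)² with V_GS = V_G − I_D·R_S = 1.81 − 0.27·I_D.
Substituting gives 0.113·I_D² − 1.26·I_D + 0.149 = 0, with roots I_D = 0.119 or 11 mA.
The root I_D = 11 mA gives V_GS = -1.17 V ≤ V_t, so take I_D = 0.119 mA.
Then V_GS = 1.78 V and V_DS = V_DD − I_D(R_D+R_S) = 17 − 0.119×4.17 = 16.5 V.
Saturation requires V_DS ≥ V_GS − V_t = 0.278 V; 16.5 ≥ 0.278 ✓.

I_D ≈ 0.12 mA, V_DS ≈ 17 V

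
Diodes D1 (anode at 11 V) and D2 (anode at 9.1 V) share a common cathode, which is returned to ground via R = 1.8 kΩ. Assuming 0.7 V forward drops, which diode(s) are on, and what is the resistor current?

Assume both conduct. Then node N would need to be at both 11−0.7 = 10.3 V and 9.1−0.7 = 8.4 V, which is impossible.
Assume only D1 conducts: V_N = 11 − 0.7 = 10.3 V, so I_R = 10.3/1.8 = 5.72 mA.
Check D2: its anode-to-cathode voltage is 9.1 − 10.3 = -1.2 V < 0.7 V, so it is off. The assumption is consistent.

Only D1 conducts; I_R ≈ 5.7 mA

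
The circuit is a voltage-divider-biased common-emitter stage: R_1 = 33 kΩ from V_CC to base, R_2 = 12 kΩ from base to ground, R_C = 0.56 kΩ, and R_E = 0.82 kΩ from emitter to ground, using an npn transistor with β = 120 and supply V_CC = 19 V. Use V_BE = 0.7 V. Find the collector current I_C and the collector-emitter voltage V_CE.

I_C ≈ 4.9 mA, V_CE ≈ 12 V

Thevenize the base divider: V_Th = V_CC·R_2/(R_1+R_2) = 19×12/45 = 5.07 V, R_Th = R_1‖R_2 = 8.8 kΩ.
Base-emitter loop: V_Th = I_B·R_Th + V_BE + (β+1)I_B·R_E, so I_B = (5.07 − 0.7) / (8.8 + 121×0.82) = 0.0404 mA.
I_C = β·I_B = 120×0.0404 = 4.85 mA, and I_E = (β+1)I_B = 4.89 mA.
V_CE = V_CC − I_C·R_C − I_E·R_E = 19 − 4.85×0.56 − 4.89×0.82 = 12.3 V.
V_CE = 12.3 V > 0.2 V confirms active-region operation.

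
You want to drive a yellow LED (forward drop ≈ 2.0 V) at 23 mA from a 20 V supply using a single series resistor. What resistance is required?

The resistor drops V_S − V_D = 20 − 2.0 = 18 V at 23 mA.
R = 18 V / 23 mA = 0.783 kΩ.

R ≈ 0.78 kΩ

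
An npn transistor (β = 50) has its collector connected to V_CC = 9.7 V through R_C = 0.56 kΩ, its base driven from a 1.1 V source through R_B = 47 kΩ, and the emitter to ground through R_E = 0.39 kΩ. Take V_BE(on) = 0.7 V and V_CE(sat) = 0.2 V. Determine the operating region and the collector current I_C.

Assume active. Base-emitter loop: I_B = (V_BB − V_BE)/(R_B + (β+1)R_E) = (1.1 − 0.7)/(47 + 51×0.39) = 0.00598 mA.
I_C = β·I_B = 50×0.00598 = 0.299 mA.
V_CE = V_CC − I_C·R_C − I_E·R_E = 9.7 − 0.299×0.56 − 0.305×0.39 = 9.41 V > V_CE(sat), so the active-region assumption holds.

active; I_C ≈ 0.3 mA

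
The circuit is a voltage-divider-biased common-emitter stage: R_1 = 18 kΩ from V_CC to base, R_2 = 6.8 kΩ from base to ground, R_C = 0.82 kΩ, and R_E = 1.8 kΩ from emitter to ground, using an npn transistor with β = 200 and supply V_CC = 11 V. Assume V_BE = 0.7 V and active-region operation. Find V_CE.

Thevenize the base divider: V_Th = V_CC·R_2/(R_1+R_2) = 11×6.8/24.8 = 3.02 V, R_Th = R_1‖R_2 = 4.94 kΩ.
Base-emitter loop: V_Th = I_B·R_Th + V_BE + (β+1)I_B·R_E, so I_B = (3.02 − 0.7) / (4.94 + 201×1.8) = 0.00632 mA.
I_C = β·I_B = 200×0.00632 = 1.26 mA, and I_E = (β+1)I_B = 1.27 mA.
V_CE = V_CC − I_C·R_C − I_E·R_E = 11 − 1.26×0.82 − 1.27×1.8 = 7.68 V.
V_CE = 7.68 V > 0.2 V confirms active-region operation.

V_CE ≈ 7.7 V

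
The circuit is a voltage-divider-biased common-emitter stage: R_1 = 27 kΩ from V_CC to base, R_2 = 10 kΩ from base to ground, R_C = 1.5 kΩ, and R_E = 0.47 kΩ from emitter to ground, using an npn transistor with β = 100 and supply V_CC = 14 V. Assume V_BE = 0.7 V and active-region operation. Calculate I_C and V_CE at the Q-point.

I_C ≈ 5.6 mA, V_CE ≈ 2.9 V

Thevenize the base divider: V_Th = V_CC·R_2/(R_1+R_2) = 14×10/37 = 3.78 V, R_Th = R_1‖R_2 = 7.3 kΩ.
Base-emitter loop: V_Th = I_B·R_Th + V_BE + (β+1)I_B·R_E, so I_B = (3.78 − 0.7) / (7.3 + 101×0.47) = 0.0563 mA.
I_C = β·I_B = 100×0.0563 = 5.63 mA, and I_E = (β+1)I_B = 5.69 mA.
V_CE = V_CC − I_C·R_C − I_E·R_E = 14 − 5.63×1.5 − 5.69×0.47 = 2.88 V.
V_CE = 2.88 V > 0.2 V confirms active-region operation.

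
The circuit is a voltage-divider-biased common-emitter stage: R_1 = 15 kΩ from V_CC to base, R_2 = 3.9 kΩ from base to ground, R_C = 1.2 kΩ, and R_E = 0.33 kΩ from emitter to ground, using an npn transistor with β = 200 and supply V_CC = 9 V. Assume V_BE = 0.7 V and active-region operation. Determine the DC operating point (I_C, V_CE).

Thevenize the base divider: V_Th = V_CC·R_2/(R_1+R_2) = 9×3.9/18.9 = 1.86 V, R_Th = R_1‖R_2 = 3.1 kΩ.
Base-emitter loop: V_Th = I_B·R_Th + V_BE + (β+1)I_B·R_E, so I_B = (1.86 − 0.7) / (3.1 + 201×0.33) = 0.0167 mA.
I_C = β·I_B = 200×0.0167 = 3.33 mA, and I_E = (β+1)I_B = 3.35 mA.
V_CE = V_CC − I_C·R_C − I_E·R_E = 9 − 3.33×1.2 − 3.35×0.33 = 3.89 V.
V_CE = 3.89 V > 0.2 V confirms active-region operation.

I_C ≈ 3.3 mA, V_CE ≈ 3.9 V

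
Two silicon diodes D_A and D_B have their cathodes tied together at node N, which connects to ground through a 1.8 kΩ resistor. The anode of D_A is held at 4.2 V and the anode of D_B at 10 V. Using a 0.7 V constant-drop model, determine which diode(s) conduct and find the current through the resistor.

Assume both conduct. Then node N would need to be at both 4.2−0.7 = 3.5 V and 10−0.7 = 9.3 V, which is impossible.
Assume only D_B conducts: V_N = 10 − 0.7 = 9.3 V, so I_R = 9.3/1.8 = 5.17 mA.
Check D_A: its anode-to-cathode voltage is 4.2 − 9.3 = -5.1 V < 0.7 V, so it is off. The assumption is consistent.

Only D_B conducts; I_R ≈ 5.2 mA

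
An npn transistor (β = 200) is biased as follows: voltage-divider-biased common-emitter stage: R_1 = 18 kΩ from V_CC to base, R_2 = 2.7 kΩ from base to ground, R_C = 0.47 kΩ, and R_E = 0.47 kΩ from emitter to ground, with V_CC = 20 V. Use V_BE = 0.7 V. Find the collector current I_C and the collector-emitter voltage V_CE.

I_C ≈ 3.9 mA, V_CE ≈ 16 V

Thevenize the base divider: V_Th = V_CC·R_2/(R_1+R_2) = 20×2.7/20.7 = 2.61 V, R_Th = R_1‖R_2 = 2.35 kΩ.
Base-emitter loop: V_Th = I_B·R_Th + V_BE + (β+1)I_B·R_E, so I_B = (2.61 − 0.7) / (2.35 + 201×0.47) = 0.0197 mA.
I_C = β·I_B = 200×0.0197 = 3.94 mA, and I_E = (β+1)I_B = 3.96 mA.
V_CE = V_CC − I_C·R_C − I_E·R_E = 20 − 3.94×0.47 − 3.96×0.47 = 16.3 V.
V_CE = 16.3 V > 0.2 V confirms active-region operation.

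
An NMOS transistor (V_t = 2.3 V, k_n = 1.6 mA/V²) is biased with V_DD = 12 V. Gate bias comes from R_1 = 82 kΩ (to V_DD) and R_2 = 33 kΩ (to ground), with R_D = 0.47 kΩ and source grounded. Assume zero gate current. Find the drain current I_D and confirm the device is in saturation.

I_D ≈ 1 mA

V_G = V_DD·R_2/(R_1+R_2) = 12×33/115 = 3.44 V. With the source grounded, V_GS = V_G = 3.44 V.
Assume saturation: I_D = (k_n/2)(V_GS − V_t)² = (1.6/2)×(3.44 − 2.3)² = 0.8×1.14² = 1.05 mA.
V_DS = V_DD − I_D·R_D = 12 − 1.05×0.47 = 11.5 V.
Saturation requires V_DS ≥ V_GS − V_t = 1.14 V; 11.5 ≥ 1.14 ✓.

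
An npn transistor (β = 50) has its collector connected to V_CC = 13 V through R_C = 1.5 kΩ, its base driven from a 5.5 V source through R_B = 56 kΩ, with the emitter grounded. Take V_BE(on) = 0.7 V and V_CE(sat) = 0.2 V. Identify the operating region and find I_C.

Assume active. Base-emitter loop: I_B = (V_BB − V_BE)/R_B = (5.5 − 0.7)/56 = 0.0857 mA.
I_C = β·I_B = 50×0.0857 = 4.29 mA.
V_CE = V_CC − I_C·R_C = 13 − 4.29×1.5 = 6.57 V > V_CE(sat), so the active-region assumption holds.

active; I_C ≈ 4.3 mA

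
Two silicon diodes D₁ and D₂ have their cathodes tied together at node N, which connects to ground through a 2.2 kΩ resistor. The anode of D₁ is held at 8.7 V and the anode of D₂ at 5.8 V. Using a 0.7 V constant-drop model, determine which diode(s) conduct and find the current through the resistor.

Only D₁ conducts; I_R ≈ 3.6 mA

Assume both conduct. Then node N would need to be at both 8.7−0.7 = 8 V and 5.8−0.7 = 5.1 V, which is impossible.
Assume only D₁ conducts: V_N = 8.7 − 0.7 = 8 V, so I_R = 8/2.2 = 3.64 mA.
Check D₂: its anode-to-cathode voltage is 5.8 − 8 = -2.2 V < 0.7 V, so it is off. The assumption is consistent.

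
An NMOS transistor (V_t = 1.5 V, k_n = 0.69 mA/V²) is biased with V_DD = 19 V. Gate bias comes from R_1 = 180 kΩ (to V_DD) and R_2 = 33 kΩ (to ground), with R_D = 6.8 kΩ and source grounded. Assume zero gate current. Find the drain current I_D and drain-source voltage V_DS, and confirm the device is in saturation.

V_G = V_DD·R_2/(R_1+R_2) = 19×33/213 = 2.94 V. With the source grounded, V_GS = V_G = 2.94 V.
Assume saturation: I_D = (k_n/2)(V_GS − V_t)² = (0.69/2)×(2.94 − 1.5)² = 0.345×1.44² = 0.719 mA.
V_DS = V_DD − I_D·R_D = 19 − 0.719×6.8 = 14.1 V.
Saturation requires V_DS ≥ V_GS − V_t = 1.44 V; 14.1 ≥ 1.44 ✓.

I_D ≈ 0.72 mA, V_DS ≈ 14 V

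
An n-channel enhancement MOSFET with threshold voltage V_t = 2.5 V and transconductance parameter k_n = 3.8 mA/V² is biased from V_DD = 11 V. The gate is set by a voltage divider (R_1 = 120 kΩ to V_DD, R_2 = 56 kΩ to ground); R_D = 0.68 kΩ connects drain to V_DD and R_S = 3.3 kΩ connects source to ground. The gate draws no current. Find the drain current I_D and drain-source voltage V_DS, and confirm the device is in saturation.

I_D ≈ 0.2 mA, V_DS ≈ 10 V

V_G = V_DD·R_2/(R_1+R_2) = 11×56/176 = 3.5 V.
Assume saturation: I_D = (k_n/2)(V_GS − V_t)² with V_GS = V_G − I_D·R_S = 3.5 − 3.3·I_D.
Substituting gives 20.7·I_D² − 13.5·I_D + 1.9 = 0, with roots I_D = 0.204 or 0.451 mA.
The root I_D = 0.451 mA gives V_GS = 2.01 V ≤ V_t, so take I_D = 0.204 mA.
Then V_GS = 2.83 V and V_DS = V_DD − I_D(R_D+R_S) = 11 − 0.204×3.98 = 10.2 V.
Saturation requires V_DS ≥ V_GS − V_t = 0.328 V; 10.2 ≥ 0.328 ✓.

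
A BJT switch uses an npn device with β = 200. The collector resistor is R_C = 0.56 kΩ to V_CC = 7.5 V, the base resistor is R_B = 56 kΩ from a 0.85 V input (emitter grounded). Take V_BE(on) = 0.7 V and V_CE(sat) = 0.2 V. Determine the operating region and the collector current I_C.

Assume active. Base-emitter loop: I_B = (V_BB − V_BE)/R_B = (0.85 − 0.7)/56 = 0.00268 mA.
I_C = β·I_B = 200×0.00268 = 0.536 mA.
V_CE = V_CC − I_C·R_C = 7.5 − 0.536×0.56 = 7.2 V > V_CE(sat), so the active-region assumption holds.

active; I_C ≈ 0.54 mA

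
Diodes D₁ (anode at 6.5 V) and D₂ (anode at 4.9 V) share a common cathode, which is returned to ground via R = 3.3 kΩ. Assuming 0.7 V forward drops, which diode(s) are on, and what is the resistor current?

Assume both conduct. Then node N would need to be at both 6.5−0.7 = 5.8 V and 4.9−0.7 = 4.2 V, which is impossible.
Assume only D₁ conducts: V_N = 6.5 − 0.7 = 5.8 V, so I_R = 5.8/3.3 = 1.76 mA.
Check D₂: its anode-to-cathode voltage is 4.9 − 5.8 = -0.9 V < 0.7 V, so it is off. The assumption is consistent.

Only D₁ conducts; I_R ≈ 1.8 mA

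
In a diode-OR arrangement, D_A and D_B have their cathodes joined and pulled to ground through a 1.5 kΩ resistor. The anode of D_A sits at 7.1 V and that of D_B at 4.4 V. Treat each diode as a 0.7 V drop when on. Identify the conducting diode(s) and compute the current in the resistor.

Only D_A conducts; I_R ≈ 4.3 mA

Assume both conduct. Then node N would need to be at both 7.1−0.7 = 6.4 V and 4.4−0.7 = 3.7 V, which is impossible.
Assume only D_A conducts: V_N = 7.1 − 0.7 = 6.4 V, so I_R = 6.4/1.5 = 4.27 mA.
Check D_B: its anode-to-cathode voltage is 4.4 − 6.4 = -2 V < 0.7 V, so it is off. The assumption is consistent.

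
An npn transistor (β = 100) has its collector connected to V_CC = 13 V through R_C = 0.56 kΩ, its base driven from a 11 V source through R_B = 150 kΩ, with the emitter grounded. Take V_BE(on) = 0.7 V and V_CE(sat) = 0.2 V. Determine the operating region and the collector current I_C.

active; I_C ≈ 6.9 mA

Assume active. Base-emitter loop: I_B = (V_BB − V_BE)/R_B = (11 − 0.7)/150 = 0.0687 mA.
I_C = β·I_B = 100×0.0687 = 6.87 mA.
V_CE = V_CC − I_C·R_C = 13 − 6.87×0.56 = 9.15 V > V_CE(sat), so the active-region assumption holds.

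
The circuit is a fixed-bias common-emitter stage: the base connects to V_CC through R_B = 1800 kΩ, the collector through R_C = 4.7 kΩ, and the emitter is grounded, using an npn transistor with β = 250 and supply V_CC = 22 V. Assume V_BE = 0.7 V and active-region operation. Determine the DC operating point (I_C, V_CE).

I_C ≈ 3 mA, V_CE ≈ 8.1 V

Base loop: V_CC = I_B·R_B + V_BE, so I_B = (22 − 0.7)/1800 kΩ = 0.0118 mA.
In the active region I_C = β·I_B = 250 × 0.0118 = 2.96 mA.
Collector loop: V_CE = V_CC − I_C·R_C = 22 − 2.96×4.7 = 8.1 V.
Since V_CE = 8.1 V > V_CE(sat) ≈ 0.2 V, the transistor is in the active region as assumed.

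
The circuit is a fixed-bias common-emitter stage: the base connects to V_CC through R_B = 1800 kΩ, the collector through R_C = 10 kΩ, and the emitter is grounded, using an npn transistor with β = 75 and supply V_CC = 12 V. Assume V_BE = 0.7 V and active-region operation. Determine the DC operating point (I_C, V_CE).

I_C ≈ 0.47 mA, V_CE ≈ 7.3 V

Base loop: V_CC = I_B·R_B + V_BE, so I_B = (12 − 0.7)/1800 kΩ = 0.00628 mA.
In the active region I_C = β·I_B = 75 × 0.00628 = 0.471 mA.
Collector loop: V_CE = V_CC − I_C·R_C = 12 − 0.471×10 = 7.29 V.
Since V_CE = 7.29 V > V_CE(sat) ≈ 0.2 V, the transistor is in the active region as assumed.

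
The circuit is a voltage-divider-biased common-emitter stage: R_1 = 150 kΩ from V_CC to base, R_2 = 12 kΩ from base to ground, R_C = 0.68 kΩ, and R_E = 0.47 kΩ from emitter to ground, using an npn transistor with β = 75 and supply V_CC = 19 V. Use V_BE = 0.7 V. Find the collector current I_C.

I_C ≈ 1.1 mA

Thevenize the base divider: V_Th = V_CC·R_2/(R_1+R_2) = 19×12/162 = 1.41 V, R_Th = R_1‖R_2 = 11.1 kΩ.
Base-emitter loop: V_Th = I_B·R_Th + V_BE + (β+1)I_B·R_E, so I_B = (1.41 − 0.7) / (11.1 + 76×0.47) = 0.0151 mA.
I_C = β·I_B = 75×0.0151 = 1.13 mA, and I_E = (β+1)I_B = 1.15 mA.
V_CE = V_CC − I_C·R_C − I_E·R_E = 19 − 1.13×0.68 − 1.15×0.47 = 17.7 V.
V_CE = 17.7 V > 0.2 V confirms active-region operation.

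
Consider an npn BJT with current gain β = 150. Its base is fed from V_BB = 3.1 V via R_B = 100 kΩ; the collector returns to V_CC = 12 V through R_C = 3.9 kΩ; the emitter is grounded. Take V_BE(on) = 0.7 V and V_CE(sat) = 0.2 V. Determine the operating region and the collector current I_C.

saturation; I_C ≈ 3 mA

Assume active: I_B = (3.1 − 0.7)/100 = 0.024 mA, giving I_C = β·I_B = 3.6 mA.
But then V_CE = 12 − 3.6×3.9 = -2.04 V < V_CE(sat) = 0.2 V — impossible in the active region.
So the transistor is saturated. With V_CE = 0.2 V, I_C = (V_CC − 0.2)/R_C = 11.8/3.9 = 3.03 mA.
Check: β·I_B = 3.6 mA > I_C = 3.03 mA, confirming saturation.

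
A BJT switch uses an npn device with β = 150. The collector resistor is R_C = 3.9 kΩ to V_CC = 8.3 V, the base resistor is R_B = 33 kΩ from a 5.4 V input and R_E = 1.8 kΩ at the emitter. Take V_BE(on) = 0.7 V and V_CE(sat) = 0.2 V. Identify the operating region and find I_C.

Assume active: I_B = (5.4 − 0.7)/(33 + 151×1.8) = 0.0154 mA, I_C = β·I_B = 2.31 mA.
Then V_CE = 8.3 − 2.31×3.9 − 2.33×1.8 = -4.91 V < 0.2 V — the active assumption fails.
Re-solve with V_CE = 0.2 V. KCL at the emitter: V_E/R_E = (V_BB−0.7−V_E)/R_B + (V_CC−0.2−V_E)/R_C, giving V_E = 2.63 V.
I_C = (V_CC − 0.2 − V_E)/R_C = (8.1 − 2.63)/3.9 = 1.4 mA.
Check: I_B = (4.7 − 2.63)/33 = 0.0626 mA, and β·I_B = 9.39 mA > I_C, confirming saturation.

saturation; I_C ≈ 1.4 mA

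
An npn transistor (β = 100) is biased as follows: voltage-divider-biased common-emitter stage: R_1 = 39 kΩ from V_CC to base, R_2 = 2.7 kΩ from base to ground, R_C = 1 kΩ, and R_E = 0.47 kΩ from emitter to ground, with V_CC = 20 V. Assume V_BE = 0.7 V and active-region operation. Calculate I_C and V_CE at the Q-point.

I_C ≈ 1.2 mA, V_CE ≈ 18 V

Thevenize the base divider: V_Th = V_CC·R_2/(R_1+R_2) = 20×2.7/41.7 = 1.29 V, R_Th = R_1‖R_2 = 2.53 kΩ.
Base-emitter loop: V_Th = I_B·R_Th + V_BE + (β+1)I_B·R_E, so I_B = (1.29 − 0.7) / (2.53 + 101×0.47) = 0.0119 mA.
I_C = β·I_B = 100×0.0119 = 1.19 mA, and I_E = (β+1)I_B = 1.2 mA.
V_CE = V_CC − I_C·R_C − I_E·R_E = 20 − 1.19×1 − 1.2×0.47 = 18.2 V.
V_CE = 18.2 V > 0.2 V confirms active-region operation.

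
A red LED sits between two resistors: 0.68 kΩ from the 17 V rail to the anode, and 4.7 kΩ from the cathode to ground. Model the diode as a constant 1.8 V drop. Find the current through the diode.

I ≈ 2.8 mA

The two resistors are in series with the diode, so KVL gives 17 = I·0.68 + 1.8 + I·4.7.
I = (17 − 1.8) / (0.68 + 4.7) kΩ = 15.2 / 5.38 = 2.83 mA.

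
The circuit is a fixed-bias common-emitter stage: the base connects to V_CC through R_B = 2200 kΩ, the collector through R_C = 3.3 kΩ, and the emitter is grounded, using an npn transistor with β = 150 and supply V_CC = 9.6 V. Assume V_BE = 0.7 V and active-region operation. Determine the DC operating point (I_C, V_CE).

I_C ≈ 0.61 mA, V_CE ≈ 7.6 V

Base loop: V_CC = I_B·R_B + V_BE, so I_B = (9.6 − 0.7)/2200 kΩ = 0.00405 mA.
In the active region I_C = β·I_B = 150 × 0.00405 = 0.607 mA.
Collector loop: V_CE = V_CC − I_C·R_C = 9.6 − 0.607×3.3 = 7.6 V.
Since V_CE = 7.6 V > V_CE(sat) ≈ 0.2 V, the transistor is in the active region as assumed.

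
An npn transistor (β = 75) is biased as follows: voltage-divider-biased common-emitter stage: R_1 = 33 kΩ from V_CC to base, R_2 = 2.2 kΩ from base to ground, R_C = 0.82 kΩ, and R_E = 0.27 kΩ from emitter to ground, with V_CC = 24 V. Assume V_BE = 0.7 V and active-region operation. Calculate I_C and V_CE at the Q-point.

Thevenize the base divider: V_Th = V_CC·R_2/(R_1+R_2) = 24×2.2/35.2 = 1.5 V, R_Th = R_1‖R_2 = 2.06 kΩ.
Base-emitter loop: V_Th = I_B·R_Th + V_BE + (β+1)I_B·R_E, so I_B = (1.5 − 0.7) / (2.06 + 76×0.27) = 0.0354 mA.
I_C = β·I_B = 75×0.0354 = 2.66 mA, and I_E = (β+1)I_B = 2.69 mA.
V_CE = V_CC − I_C·R_C − I_E·R_E = 24 − 2.66×0.82 − 2.69×0.27 = 21.1 V.
V_CE = 21.1 V > 0.2 V confirms active-region operation.

I_C ≈ 2.7 mA, V_CE ≈ 21 V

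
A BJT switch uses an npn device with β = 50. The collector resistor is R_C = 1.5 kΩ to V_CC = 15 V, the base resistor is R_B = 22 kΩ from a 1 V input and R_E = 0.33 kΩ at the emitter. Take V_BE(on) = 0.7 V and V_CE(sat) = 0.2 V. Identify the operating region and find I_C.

active; I_C ≈ 0.39 mA

Assume active. Base-emitter loop: I_B = (V_BB − V_BE)/(R_B + (β+1)R_E) = (1 − 0.7)/(22 + 51×0.33) = 0.00773 mA.
I_C = β·I_B = 50×0.00773 = 0.386 mA.
V_CE = V_CC − I_C·R_C − I_E·R_E = 15 − 0.386×1.5 − 0.394×0.33 = 14.3 V > V_CE(sat), so the active-region assumption holds.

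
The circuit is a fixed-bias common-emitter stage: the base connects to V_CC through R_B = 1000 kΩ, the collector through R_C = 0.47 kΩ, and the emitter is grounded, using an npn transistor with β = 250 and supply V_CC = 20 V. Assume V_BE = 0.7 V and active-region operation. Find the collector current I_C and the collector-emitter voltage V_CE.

I_C ≈ 4.8 mA, V_CE ≈ 18 V

Base loop: V_CC = I_B·R_B + V_BE, so I_B = (20 − 0.7)/1000 kΩ = 0.0193 mA.
In the active region I_C = β·I_B = 250 × 0.0193 = 4.83 mA.
Collector loop: V_CE = V_CC − I_C·R_C = 20 − 4.83×0.47 = 17.7 V.
Since V_CE = 17.7 V > V_CE(sat) ≈ 0.2 V, the transistor is in the active region as assumed.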